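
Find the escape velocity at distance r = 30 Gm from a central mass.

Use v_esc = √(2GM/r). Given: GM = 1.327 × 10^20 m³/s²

Convert to SI: r = 30 Gm = 3e+10 m.
Escape velocity comes from setting total energy to zero: ½v² − GM/r = 0 ⇒ v_esc = √(2GM / r).
v_esc = √(2 · 1.327e+20 / 3e+10) m/s ≈ 9.406e+04 m/s = 94.06 km/s.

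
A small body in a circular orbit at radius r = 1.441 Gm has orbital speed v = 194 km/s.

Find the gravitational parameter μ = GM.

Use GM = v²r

Convert to SI: r = 1.441 Gm = 1.441e+09 m; v = 194 km/s = 194000 m/s.
For a circular orbit v² = GM/r, so GM = v² · r.
GM = (194000)² · 1.441e+09 m³/s² ≈ 5.423e+19 m³/s² = 5.423 × 10^19 m³/s².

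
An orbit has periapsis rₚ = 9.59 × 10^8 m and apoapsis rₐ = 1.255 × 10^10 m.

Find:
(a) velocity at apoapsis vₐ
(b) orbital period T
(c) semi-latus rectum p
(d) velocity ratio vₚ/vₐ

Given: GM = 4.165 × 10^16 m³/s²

(a) With a = (rₚ + rₐ)/2 = 6.7545e+09 m, vₐ = √(GM (2/rₐ − 1/a)) = √(4.165e+16 · (2/1.255e+10 − 1/6.7545e+09)) m/s ≈ 686.4 m/s
(b) With a = (rₚ + rₐ)/2 = 6.7545e+09 m, T = 2π √(a³/GM) = 2π √((6.7545e+09)³/4.165e+16) s ≈ 1.709e+07 s
(c) From a = (rₚ + rₐ)/2 = 6.7545e+09 m and e = (rₐ − rₚ)/(rₐ + rₚ) = 0.858021, p = a(1 − e²) = 6.7545e+09 · (1 − (0.858021)²) ≈ 1.782e+09 m
(d) Conservation of angular momentum (rₚvₚ = rₐvₐ) gives vₚ/vₐ = rₐ/rₚ = 1.255e+10/9.59e+08 ≈ 13.09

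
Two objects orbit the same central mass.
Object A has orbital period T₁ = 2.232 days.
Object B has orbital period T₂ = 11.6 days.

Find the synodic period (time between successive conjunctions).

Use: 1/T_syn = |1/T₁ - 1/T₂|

Convert to SI: T₁ = 2.232 days = 192845 s; T₂ = 11.6 days = 1.00224e+06 s.
T_syn = |T₁ · T₂ / (T₁ − T₂)|.
T_syn = |192845 · 1.00224e+06 / (192845 − 1.00224e+06)| s ≈ 2.388e+05 s = 2.764 days.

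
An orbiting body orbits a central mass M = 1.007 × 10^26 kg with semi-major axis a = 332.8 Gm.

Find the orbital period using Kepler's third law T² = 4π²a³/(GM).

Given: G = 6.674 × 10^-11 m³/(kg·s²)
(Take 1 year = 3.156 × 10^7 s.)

Convert to SI: a = 332.8 Gm = 3.328e+11 m.
GM = G · M = 6.674e-11 · 1.007e+26 = 6.72072e+15 m³/s².
Kepler's third law: T = 2π √(a³ / GM).
Substituting a = 3.328e+11 m and GM = 6.72072e+15 m³/s²:
T = 2π √((3.328e+11)³ / 6.72072e+15) s
T ≈ 1.471e+10 s = 466.2 years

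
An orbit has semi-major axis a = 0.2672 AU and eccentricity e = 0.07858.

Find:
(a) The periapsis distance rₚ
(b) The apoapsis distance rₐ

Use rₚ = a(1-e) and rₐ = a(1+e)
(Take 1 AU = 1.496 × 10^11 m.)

Convert to SI: a = 0.2672 AU = 3.99731e+10 m.
(a) rₚ = a(1 − e) = 3.99731e+10 · (1 − 0.07858) = 3.99731e+10 · 0.92142 ≈ 3.683e+10 m = 0.2462 AU.
(b) rₐ = a(1 + e) = 3.99731e+10 · (1 + 0.07858) = 3.99731e+10 · 1.07858 ≈ 4.311e+10 m = 0.2882 AU.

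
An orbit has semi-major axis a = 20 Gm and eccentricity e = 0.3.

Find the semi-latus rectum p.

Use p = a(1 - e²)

Convert to SI: a = 20 Gm = 2e+10 m.
p = a (1 − e²).
p = 2e+10 · (1 − (0.3)²) = 2e+10 · 0.91 ≈ 1.82e+10 m = 18.2 Gm.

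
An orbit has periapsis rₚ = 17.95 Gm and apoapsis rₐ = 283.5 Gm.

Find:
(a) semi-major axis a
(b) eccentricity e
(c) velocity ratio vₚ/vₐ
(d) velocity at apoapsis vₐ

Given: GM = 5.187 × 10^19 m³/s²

Convert to SI: rₚ = 17.95 Gm = 1.795e+10 m; rₐ = 283.5 Gm = 2.835e+11 m.
(a) a = (rₚ + rₐ)/2 = (1.795e+10 + 2.835e+11)/2 ≈ 1.507e+11 m
(b) e = (rₐ − rₚ)/(rₐ + rₚ) = (2.835e+11 − 1.795e+10)/(2.835e+11 + 1.795e+10) ≈ 0.8809
(c) Conservation of angular momentum (rₚvₚ = rₐvₐ) gives vₚ/vₐ = rₐ/rₚ = 2.835e+11/1.795e+10 ≈ 15.79
(d) With a = (rₚ + rₐ)/2 = 1.50725e+11 m, vₐ = √(GM (2/rₐ − 1/a)) = √(5.187e+19 · (2/2.835e+11 − 1/1.50725e+11)) m/s ≈ 4668 m/s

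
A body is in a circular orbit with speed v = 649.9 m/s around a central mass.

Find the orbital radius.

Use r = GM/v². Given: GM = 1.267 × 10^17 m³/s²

For a circular orbit, v² = GM / r, so r = GM / v².
r = 1.267e+17 / (649.9)² m ≈ 3e+11 m = 300 Gm.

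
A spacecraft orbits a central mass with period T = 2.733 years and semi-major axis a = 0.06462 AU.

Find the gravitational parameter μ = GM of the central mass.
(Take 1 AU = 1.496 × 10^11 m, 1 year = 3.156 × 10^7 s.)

Convert to SI: T = 2.733 years = 8.62535e+07 s; a = 0.06462 AU = 9.66715e+09 m.
GM = 4π² · a³ / T².
GM = 4π² · (9.66715e+09)³ / (8.62535e+07)² m³/s² ≈ 4.794e+15 m³/s² = 4.794 × 10^15 m³/s².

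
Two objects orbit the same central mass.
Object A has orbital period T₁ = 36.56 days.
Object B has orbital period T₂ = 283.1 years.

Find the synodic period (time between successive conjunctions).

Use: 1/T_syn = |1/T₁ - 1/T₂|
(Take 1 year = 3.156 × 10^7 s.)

Convert to SI: T₁ = 36.56 days = 3.15878e+06 s; T₂ = 283.1 years = 8.93464e+09 s.
T_syn = |T₁ · T₂ / (T₁ − T₂)|.
T_syn = |3.15878e+06 · 8.93464e+09 / (3.15878e+06 − 8.93464e+09)| s ≈ 3.16e+06 s = 36.57 days.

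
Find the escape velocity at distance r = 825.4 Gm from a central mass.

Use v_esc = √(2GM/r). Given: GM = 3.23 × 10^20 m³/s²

Convert to SI: r = 825.4 Gm = 8.254e+11 m.
Escape velocity comes from setting total energy to zero: ½v² − GM/r = 0 ⇒ v_esc = √(2GM / r).
v_esc = √(2 · 3.23e+20 / 8.254e+11) m/s ≈ 2.798e+04 m/s = 27.98 km/s.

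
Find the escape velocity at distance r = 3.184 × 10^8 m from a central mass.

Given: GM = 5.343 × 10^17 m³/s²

Escape velocity comes from setting total energy to zero: ½v² − GM/r = 0 ⇒ v_esc = √(2GM / r).
v_esc = √(2 · 5.343e+17 / 3.184e+08) m/s ≈ 5.793e+04 m/s = 57.93 km/s.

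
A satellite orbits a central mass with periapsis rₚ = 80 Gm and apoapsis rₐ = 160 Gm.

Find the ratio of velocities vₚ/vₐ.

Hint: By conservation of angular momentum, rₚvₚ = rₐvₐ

Convert to SI: rₚ = 80 Gm = 8e+10 m; rₐ = 160 Gm = 1.6e+11 m.
Conservation of angular momentum gives rₚvₚ = rₐvₐ, so vₚ/vₐ = rₐ/rₚ.
vₚ/vₐ = 1.6e+11 / 8e+10 ≈ 2.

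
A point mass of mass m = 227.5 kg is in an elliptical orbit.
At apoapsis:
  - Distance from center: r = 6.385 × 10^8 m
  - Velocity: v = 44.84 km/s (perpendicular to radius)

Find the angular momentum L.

Convert to SI: v = 44.84 km/s = 44840 m/s.
Since v is perpendicular to r, L = m · v · r.
L = 227.5 · 44840 · 6.385e+08 kg·m²/s ≈ 6.513e+15 kg·m²/s.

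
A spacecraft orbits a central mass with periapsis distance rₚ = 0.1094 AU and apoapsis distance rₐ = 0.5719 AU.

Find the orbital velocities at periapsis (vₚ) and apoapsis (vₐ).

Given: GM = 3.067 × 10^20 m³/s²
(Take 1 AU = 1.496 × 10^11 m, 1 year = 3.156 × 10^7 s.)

Convert to SI: rₚ = 0.1094 AU = 1.63662e+10 m; rₐ = 0.5719 AU = 8.55562e+10 m.
Use the vis-viva equation v² = GM(2/r − 1/a) with a = (rₚ + rₐ)/2 = (1.63662e+10 + 8.55562e+10)/2 = 5.09612e+10 m.
vₚ = √(GM · (2/rₚ − 1/a)) = √(3.067e+20 · (2/1.63662e+10 − 1/5.09612e+10)) m/s ≈ 1.774e+05 m/s = 37.42 AU/year.
vₐ = √(GM · (2/rₐ − 1/a)) = √(3.067e+20 · (2/8.55562e+10 − 1/5.09612e+10)) m/s ≈ 3.393e+04 m/s = 7.158 AU/year.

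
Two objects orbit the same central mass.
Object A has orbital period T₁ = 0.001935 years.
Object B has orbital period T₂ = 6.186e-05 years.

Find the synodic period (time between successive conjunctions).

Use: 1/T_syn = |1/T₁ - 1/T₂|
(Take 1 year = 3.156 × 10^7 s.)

Convert to SI: T₁ = 0.001935 years = 61068.6 s; T₂ = 6.186e-05 years = 1952.3 s.
T_syn = |T₁ · T₂ / (T₁ − T₂)|.
T_syn = |61068.6 · 1952.3 / (61068.6 − 1952.3)| s ≈ 2017 s = 6.39e-05 years.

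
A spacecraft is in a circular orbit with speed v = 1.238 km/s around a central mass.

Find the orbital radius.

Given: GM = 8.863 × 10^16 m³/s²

Convert to SI: v = 1.238 km/s = 1238 m/s.
For a circular orbit, v² = GM / r, so r = GM / v².
r = 8.863e+16 / (1238)² m ≈ 5.783e+10 m = 5.783 × 10^10 m.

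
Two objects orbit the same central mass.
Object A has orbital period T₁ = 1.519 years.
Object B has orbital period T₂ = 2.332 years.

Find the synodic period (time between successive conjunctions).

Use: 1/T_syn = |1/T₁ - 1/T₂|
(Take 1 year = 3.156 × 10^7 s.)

Convert to SI: T₁ = 1.519 years = 4.79396e+07 s; T₂ = 2.332 years = 7.35979e+07 s.
T_syn = |T₁ · T₂ / (T₁ − T₂)|.
T_syn = |4.79396e+07 · 7.35979e+07 / (4.79396e+07 − 7.35979e+07)| s ≈ 1.375e+08 s = 4.357 years.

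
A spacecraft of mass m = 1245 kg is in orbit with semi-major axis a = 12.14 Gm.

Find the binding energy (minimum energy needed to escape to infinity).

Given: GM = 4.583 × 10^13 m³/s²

Convert to SI: a = 12.14 Gm = 1.214e+10 m.
Total orbital energy is E = −GMm/(2a); binding energy is E_bind = −E = GMm/(2a).
E_bind = 4.583e+13 · 1245 / (2 · 1.214e+10) J ≈ 2.35e+06 J = 2.35 MJ.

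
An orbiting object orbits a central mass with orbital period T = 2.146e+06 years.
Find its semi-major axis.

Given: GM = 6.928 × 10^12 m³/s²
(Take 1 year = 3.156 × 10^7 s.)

Convert to SI: T = 2.146e+06 years = 6.77278e+13 s.
Invert Kepler's third law: a = (GM · T² / (4π²))^(1/3).
Substituting T = 6.77278e+13 s and GM = 6.928e+12 m³/s²:
a = (6.928e+12 · (6.77278e+13)² / (4π²))^(1/3) m
a ≈ 9.302e+12 m = 9.302 Tm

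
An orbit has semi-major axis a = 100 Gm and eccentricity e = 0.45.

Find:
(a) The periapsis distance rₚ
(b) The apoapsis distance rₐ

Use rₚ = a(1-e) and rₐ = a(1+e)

Convert to SI: a = 100 Gm = 1e+11 m.
(a) rₚ = a(1 − e) = 1e+11 · (1 − 0.45) = 1e+11 · 0.55 ≈ 5.5e+10 m = 55 Gm.
(b) rₐ = a(1 + e) = 1e+11 · (1 + 0.45) = 1e+11 · 1.45 ≈ 1.45e+11 m = 145 Gm.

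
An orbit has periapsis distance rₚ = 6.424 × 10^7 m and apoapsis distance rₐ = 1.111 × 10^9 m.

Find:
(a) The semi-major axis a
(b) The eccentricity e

(a) a = (rₚ + rₐ) / 2 = (6.424e+07 + 1.111e+09) / 2 ≈ 5.876e+08 m = 5.876 × 10^8 m.
(b) e = (rₐ − rₚ) / (rₐ + rₚ) = (1.111e+09 − 6.424e+07) / (1.111e+09 + 6.424e+07) ≈ 0.8907.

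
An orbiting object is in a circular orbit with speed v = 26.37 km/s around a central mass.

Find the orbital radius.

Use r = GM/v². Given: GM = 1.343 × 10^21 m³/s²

Convert to SI: v = 26.37 km/s = 26370 m/s.
For a circular orbit, v² = GM / r, so r = GM / v².
r = 1.343e+21 / (26370)² m ≈ 1.931e+12 m = 1.931 Tm.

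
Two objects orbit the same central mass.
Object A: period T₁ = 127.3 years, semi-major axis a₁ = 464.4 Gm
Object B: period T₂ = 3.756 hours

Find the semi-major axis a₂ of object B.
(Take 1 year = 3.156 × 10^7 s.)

Convert to SI: T₁ = 127.3 years = 4.01759e+09 s; a₁ = 464.4 Gm = 4.644e+11 m; T₂ = 3.756 hours = 13521.6 s.
Kepler's third law: (T₁/T₂)² = (a₁/a₂)³ ⇒ a₂ = a₁ · (T₂/T₁)^(2/3).
T₂/T₁ = 13521.6 / 4.01759e+09 = 3.3656e-06.
a₂ = 4.644e+11 · (3.3656e-06)^(2/3) m ≈ 1.043e+08 m = 104.3 Mm.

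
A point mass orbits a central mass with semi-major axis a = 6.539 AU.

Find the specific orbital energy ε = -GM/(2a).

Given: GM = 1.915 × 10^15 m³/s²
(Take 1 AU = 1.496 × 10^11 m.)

Convert to SI: a = 6.539 AU = 9.78234e+11 m.
ε = −GM / (2a).
ε = −1.915e+15 / (2 · 9.78234e+11) J/kg ≈ -978.8 J/kg = -978.8 J/kg.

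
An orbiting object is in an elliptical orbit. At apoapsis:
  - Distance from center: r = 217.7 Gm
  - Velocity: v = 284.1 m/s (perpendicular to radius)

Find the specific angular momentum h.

Convert to SI: r = 217.7 Gm = 2.177e+11 m.
With v perpendicular to r, h = r · v.
h = 2.177e+11 · 284.1 m²/s ≈ 6.185e+13 m²/s.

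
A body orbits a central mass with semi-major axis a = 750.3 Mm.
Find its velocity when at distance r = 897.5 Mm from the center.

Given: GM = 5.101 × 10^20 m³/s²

Convert to SI: a = 750.3 Mm = 7.503e+08 m; r = 897.5 Mm = 8.975e+08 m.
Vis-viva: v = √(GM · (2/r − 1/a)).
2/r − 1/a = 2/8.975e+08 − 1/7.503e+08 = 8.95612e-10 m⁻¹.
v = √(5.101e+20 · 8.95612e-10) m/s ≈ 6.759e+05 m/s = 675.9 km/s.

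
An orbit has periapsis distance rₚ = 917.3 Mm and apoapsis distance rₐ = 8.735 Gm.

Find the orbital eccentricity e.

Convert to SI: rₚ = 917.3 Mm = 9.173e+08 m; rₐ = 8.735 Gm = 8.735e+09 m.
e = (rₐ − rₚ) / (rₐ + rₚ).
e = (8.735e+09 − 9.173e+08) / (8.735e+09 + 9.173e+08) = 7.8177e+09 / 9.6523e+09 ≈ 0.8099.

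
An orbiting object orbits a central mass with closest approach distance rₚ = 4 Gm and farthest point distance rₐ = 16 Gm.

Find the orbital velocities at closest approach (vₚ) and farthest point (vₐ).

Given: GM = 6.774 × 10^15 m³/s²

Convert to SI: rₚ = 4 Gm = 4e+09 m; rₐ = 16 Gm = 1.6e+10 m.
Use the vis-viva equation v² = GM(2/r − 1/a) with a = (rₚ + rₐ)/2 = (4e+09 + 1.6e+10)/2 = 1e+10 m.
vₚ = √(GM · (2/rₚ − 1/a)) = √(6.774e+15 · (2/4e+09 − 1/1e+10)) m/s ≈ 1646 m/s = 1.646 km/s.
vₐ = √(GM · (2/rₐ − 1/a)) = √(6.774e+15 · (2/1.6e+10 − 1/1e+10)) m/s ≈ 411.5 m/s = 411.5 m/s.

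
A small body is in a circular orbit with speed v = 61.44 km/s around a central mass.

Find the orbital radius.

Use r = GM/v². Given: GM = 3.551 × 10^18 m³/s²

Convert to SI: v = 61.44 km/s = 61440 m/s.
For a circular orbit, v² = GM / r, so r = GM / v².
r = 3.551e+18 / (61440)² m ≈ 9.407e+08 m = 940.7 Mm.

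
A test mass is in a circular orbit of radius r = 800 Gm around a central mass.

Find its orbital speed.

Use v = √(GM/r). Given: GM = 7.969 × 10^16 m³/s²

Convert to SI: r = 800 Gm = 8e+11 m.
For a circular orbit, gravity supplies the centripetal force, so v = √(GM / r).
v = √(7.969e+16 / 8e+11) m/s ≈ 315.6 m/s = 315.6 m/s.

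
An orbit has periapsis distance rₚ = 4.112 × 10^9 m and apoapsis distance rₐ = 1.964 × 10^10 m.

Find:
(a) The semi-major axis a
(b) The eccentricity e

(a) a = (rₚ + rₐ) / 2 = (4.112e+09 + 1.964e+10) / 2 ≈ 1.188e+10 m = 1.188 × 10^10 m.
(b) e = (rₐ − rₚ) / (rₐ + rₚ) = (1.964e+10 − 4.112e+09) / (1.964e+10 + 4.112e+09) ≈ 0.6538.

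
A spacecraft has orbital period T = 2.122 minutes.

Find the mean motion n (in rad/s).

Convert to SI: T = 2.122 minutes = 127.32 s.
n = 2π / T.
n = 2π / 127.32 s ≈ 0.04935 rad/s.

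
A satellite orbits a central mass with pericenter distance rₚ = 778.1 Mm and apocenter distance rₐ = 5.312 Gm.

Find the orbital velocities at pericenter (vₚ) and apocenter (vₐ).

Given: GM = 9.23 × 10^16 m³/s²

Convert to SI: rₚ = 778.1 Mm = 7.781e+08 m; rₐ = 5.312 Gm = 5.312e+09 m.
Use the vis-viva equation v² = GM(2/r − 1/a) with a = (rₚ + rₐ)/2 = (7.781e+08 + 5.312e+09)/2 = 3.04505e+09 m.
vₚ = √(GM · (2/rₚ − 1/a)) = √(9.23e+16 · (2/7.781e+08 − 1/3.04505e+09)) m/s ≈ 1.439e+04 m/s = 14.39 km/s.
vₐ = √(GM · (2/rₐ − 1/a)) = √(9.23e+16 · (2/5.312e+09 − 1/3.04505e+09)) m/s ≈ 2107 m/s = 2.107 km/s.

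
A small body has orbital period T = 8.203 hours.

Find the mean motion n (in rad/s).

Convert to SI: T = 8.203 hours = 29530.8 s.
n = 2π / T.
n = 2π / 29530.8 s ≈ 0.0002128 rad/s.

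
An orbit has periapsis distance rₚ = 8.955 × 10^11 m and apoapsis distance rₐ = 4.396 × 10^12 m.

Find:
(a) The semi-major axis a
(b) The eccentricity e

(a) a = (rₚ + rₐ) / 2 = (8.955e+11 + 4.396e+12) / 2 ≈ 2.646e+12 m = 2.646 × 10^12 m.
(b) e = (rₐ − rₚ) / (rₐ + rₚ) = (4.396e+12 − 8.955e+11) / (4.396e+12 + 8.955e+11) ≈ 0.6615.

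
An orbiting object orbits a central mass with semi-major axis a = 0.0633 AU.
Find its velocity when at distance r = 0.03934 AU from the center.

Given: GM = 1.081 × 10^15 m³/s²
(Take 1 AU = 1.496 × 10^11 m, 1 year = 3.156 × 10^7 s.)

Convert to SI: a = 0.0633 AU = 9.46968e+09 m; r = 0.03934 AU = 5.88526e+09 m.
Vis-viva: v = √(GM · (2/r − 1/a)).
2/r − 1/a = 2/5.88526e+09 − 1/9.46968e+09 = 2.34232e-10 m⁻¹.
v = √(1.081e+15 · 2.34232e-10) m/s ≈ 503.2 m/s = 0.1062 AU/year.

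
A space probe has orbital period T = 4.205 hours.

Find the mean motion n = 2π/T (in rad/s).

Convert to SI: T = 4.205 hours = 15138 s.
n = 2π / T.
n = 2π / 15138 s ≈ 0.0004151 rad/s.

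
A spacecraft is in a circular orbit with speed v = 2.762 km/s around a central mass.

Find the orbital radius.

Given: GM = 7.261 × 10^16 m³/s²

Convert to SI: v = 2.762 km/s = 2762 m/s.
For a circular orbit, v² = GM / r, so r = GM / v².
r = 7.261e+16 / (2762)² m ≈ 9.518e+09 m = 9.518 Gm.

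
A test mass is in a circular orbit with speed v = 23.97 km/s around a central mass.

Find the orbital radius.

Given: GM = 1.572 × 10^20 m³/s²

Convert to SI: v = 23.97 km/s = 23970 m/s.
For a circular orbit, v² = GM / r, so r = GM / v².
r = 1.572e+20 / (23970)² m ≈ 2.736e+11 m = 273.6 Gm.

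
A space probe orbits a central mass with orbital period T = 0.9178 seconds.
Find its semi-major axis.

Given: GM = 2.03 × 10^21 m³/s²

Invert Kepler's third law: a = (GM · T² / (4π²))^(1/3).
Substituting T = 0.9178 s and GM = 2.03e+21 m³/s²:
a = (2.03e+21 · (0.9178)² / (4π²))^(1/3) m
a ≈ 3.512e+06 m = 3.512 Mm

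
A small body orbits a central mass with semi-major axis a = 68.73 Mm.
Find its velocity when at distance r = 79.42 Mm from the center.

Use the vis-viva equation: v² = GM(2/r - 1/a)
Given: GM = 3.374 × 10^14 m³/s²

Convert to SI: a = 68.73 Mm = 6.873e+07 m; r = 79.42 Mm = 7.942e+07 m.
Vis-viva: v = √(GM · (2/r − 1/a)).
2/r − 1/a = 2/7.942e+07 − 1/6.873e+07 = 1.06329e-08 m⁻¹.
v = √(3.374e+14 · 1.06329e-08) m/s ≈ 1894 m/s = 1.894 km/s.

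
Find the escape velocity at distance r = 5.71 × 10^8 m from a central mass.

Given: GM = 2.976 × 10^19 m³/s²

Escape velocity comes from setting total energy to zero: ½v² − GM/r = 0 ⇒ v_esc = √(2GM / r).
v_esc = √(2 · 2.976e+19 / 5.71e+08) m/s ≈ 3.229e+05 m/s = 322.9 km/s.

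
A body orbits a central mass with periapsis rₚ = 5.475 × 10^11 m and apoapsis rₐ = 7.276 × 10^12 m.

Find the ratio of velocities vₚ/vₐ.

Conservation of angular momentum gives rₚvₚ = rₐvₐ, so vₚ/vₐ = rₐ/rₚ.
vₚ/vₐ = 7.276e+12 / 5.475e+11 ≈ 13.29.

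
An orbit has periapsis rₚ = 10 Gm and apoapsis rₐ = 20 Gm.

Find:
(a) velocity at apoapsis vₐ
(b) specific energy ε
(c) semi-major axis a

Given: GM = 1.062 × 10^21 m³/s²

Convert to SI: rₚ = 10 Gm = 1e+10 m; rₐ = 20 Gm = 2e+10 m.
(a) With a = (rₚ + rₐ)/2 = 1.5e+10 m, vₐ = √(GM (2/rₐ − 1/a)) = √(1.062e+21 · (2/2e+10 − 1/1.5e+10)) m/s ≈ 1.881e+05 m/s
(b) With a = (rₚ + rₐ)/2 = 1.5e+10 m, ε = −GM/(2a) = −1.062e+21/(2 · 1.5e+10) J/kg ≈ -3.54e+10 J/kg
(c) a = (rₚ + rₐ)/2 = (1e+10 + 2e+10)/2 ≈ 1.5e+10 m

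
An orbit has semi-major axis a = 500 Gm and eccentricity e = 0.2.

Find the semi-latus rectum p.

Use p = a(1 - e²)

Convert to SI: a = 500 Gm = 5e+11 m.
p = a (1 − e²).
p = 5e+11 · (1 − (0.2)²) = 5e+11 · 0.96 ≈ 4.8e+11 m = 480 Gm.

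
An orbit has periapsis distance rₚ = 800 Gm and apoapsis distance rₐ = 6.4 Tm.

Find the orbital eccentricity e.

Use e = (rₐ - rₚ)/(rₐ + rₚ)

Convert to SI: rₚ = 800 Gm = 8e+11 m; rₐ = 6.4 Tm = 6.4e+12 m.
e = (rₐ − rₚ) / (rₐ + rₚ).
e = (6.4e+12 − 8e+11) / (6.4e+12 + 8e+11) = 5.6e+12 / 7.2e+12 ≈ 0.7778.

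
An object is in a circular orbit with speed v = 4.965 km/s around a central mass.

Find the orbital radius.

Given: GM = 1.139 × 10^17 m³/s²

Convert to SI: v = 4.965 km/s = 4965 m/s.
For a circular orbit, v² = GM / r, so r = GM / v².
r = 1.139e+17 / (4965)² m ≈ 4.62e+09 m = 4.62 Gm.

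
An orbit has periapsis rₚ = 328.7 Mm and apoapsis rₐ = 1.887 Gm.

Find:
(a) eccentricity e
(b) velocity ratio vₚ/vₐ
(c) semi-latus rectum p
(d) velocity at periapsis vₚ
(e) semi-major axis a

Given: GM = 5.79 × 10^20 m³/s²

Convert to SI: rₚ = 328.7 Mm = 3.287e+08 m; rₐ = 1.887 Gm = 1.887e+09 m.
(a) e = (rₐ − rₚ)/(rₐ + rₚ) = (1.887e+09 − 3.287e+08)/(1.887e+09 + 3.287e+08) ≈ 0.7033
(b) Conservation of angular momentum (rₚvₚ = rₐvₐ) gives vₚ/vₐ = rₐ/rₚ = 1.887e+09/3.287e+08 ≈ 5.741
(c) From a = (rₚ + rₐ)/2 = 1.10785e+09 m and e = (rₐ − rₚ)/(rₐ + rₚ) = 0.703299, p = a(1 − e²) = 1.10785e+09 · (1 − (0.703299)²) ≈ 5.599e+08 m
(d) With a = (rₚ + rₐ)/2 = 1.10785e+09 m, vₚ = √(GM (2/rₚ − 1/a)) = √(5.79e+20 · (2/3.287e+08 − 1/1.10785e+09)) m/s ≈ 1.732e+06 m/s
(e) a = (rₚ + rₐ)/2 = (3.287e+08 + 1.887e+09)/2 ≈ 1.108e+09 m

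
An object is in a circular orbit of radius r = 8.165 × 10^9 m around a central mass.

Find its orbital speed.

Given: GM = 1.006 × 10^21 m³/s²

For a circular orbit, gravity supplies the centripetal force, so v = √(GM / r).
v = √(1.006e+21 / 8.165e+09) m/s ≈ 3.51e+05 m/s = 351 km/s.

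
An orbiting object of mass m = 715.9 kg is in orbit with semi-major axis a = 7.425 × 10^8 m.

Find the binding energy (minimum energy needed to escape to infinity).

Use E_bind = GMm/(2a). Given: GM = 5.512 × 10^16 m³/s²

Total orbital energy is E = −GMm/(2a); binding energy is E_bind = −E = GMm/(2a).
E_bind = 5.512e+16 · 715.9 / (2 · 7.425e+08) J ≈ 2.657e+10 J = 26.57 GJ.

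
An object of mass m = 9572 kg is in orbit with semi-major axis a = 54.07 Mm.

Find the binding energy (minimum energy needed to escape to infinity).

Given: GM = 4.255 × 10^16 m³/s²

Convert to SI: a = 54.07 Mm = 5.407e+07 m.
Total orbital energy is E = −GMm/(2a); binding energy is E_bind = −E = GMm/(2a).
E_bind = 4.255e+16 · 9572 / (2 · 5.407e+07) J ≈ 3.766e+12 J = 3.766 TJ.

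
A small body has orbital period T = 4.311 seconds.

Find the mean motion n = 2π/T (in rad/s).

n = 2π / T.
n = 2π / 4.311 s ≈ 1.457 rad/s.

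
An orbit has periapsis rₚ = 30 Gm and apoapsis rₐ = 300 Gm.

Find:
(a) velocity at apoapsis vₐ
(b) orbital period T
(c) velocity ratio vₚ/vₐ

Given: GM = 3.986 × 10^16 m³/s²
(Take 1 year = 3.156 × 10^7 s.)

Convert to SI: rₚ = 30 Gm = 3e+10 m; rₐ = 300 Gm = 3e+11 m.
(a) With a = (rₚ + rₐ)/2 = 1.65e+11 m, vₐ = √(GM (2/rₐ − 1/a)) = √(3.986e+16 · (2/3e+11 − 1/1.65e+11)) m/s ≈ 155.4 m/s
(b) With a = (rₚ + rₐ)/2 = 1.65e+11 m, T = 2π √(a³/GM) = 2π √((1.65e+11)³/3.986e+16) s ≈ 2.109e+09 s
(c) Conservation of angular momentum (rₚvₚ = rₐvₐ) gives vₚ/vₐ = rₐ/rₚ = 3e+11/3e+10 ≈ 10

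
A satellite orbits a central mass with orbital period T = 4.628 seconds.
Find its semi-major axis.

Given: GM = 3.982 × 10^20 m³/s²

Invert Kepler's third law: a = (GM · T² / (4π²))^(1/3).
Substituting T = 4.628 s and GM = 3.982e+20 m³/s²:
a = (3.982e+20 · (4.628)² / (4π²))^(1/3) m
a ≈ 6e+06 m = 6 Mm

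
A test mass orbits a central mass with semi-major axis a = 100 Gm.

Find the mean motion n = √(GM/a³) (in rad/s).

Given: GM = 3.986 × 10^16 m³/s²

Convert to SI: a = 100 Gm = 1e+11 m.
n = √(GM / a³).
n = √(3.986e+16 / (1e+11)³) rad/s ≈ 6.313e-09 rad/s.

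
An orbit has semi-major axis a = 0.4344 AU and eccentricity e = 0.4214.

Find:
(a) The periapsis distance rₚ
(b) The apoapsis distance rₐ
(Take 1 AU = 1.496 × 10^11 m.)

Convert to SI: a = 0.4344 AU = 6.49862e+10 m.
(a) rₚ = a(1 − e) = 6.49862e+10 · (1 − 0.4214) = 6.49862e+10 · 0.5786 ≈ 3.76e+10 m = 0.2513 AU.
(b) rₐ = a(1 + e) = 6.49862e+10 · (1 + 0.4214) = 6.49862e+10 · 1.4214 ≈ 9.237e+10 m = 0.6175 AU.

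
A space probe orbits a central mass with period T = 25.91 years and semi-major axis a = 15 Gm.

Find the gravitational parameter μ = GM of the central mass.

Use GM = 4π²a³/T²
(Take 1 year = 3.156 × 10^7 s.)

Convert to SI: T = 25.91 years = 8.1772e+08 s; a = 15 Gm = 1.5e+10 m.
GM = 4π² · a³ / T².
GM = 4π² · (1.5e+10)³ / (8.1772e+08)² m³/s² ≈ 1.993e+14 m³/s² = 1.993 × 10^14 m³/s².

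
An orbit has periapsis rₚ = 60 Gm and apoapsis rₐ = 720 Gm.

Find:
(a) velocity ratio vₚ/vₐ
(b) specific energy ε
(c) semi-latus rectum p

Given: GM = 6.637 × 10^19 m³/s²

Convert to SI: rₚ = 60 Gm = 6e+10 m; rₐ = 720 Gm = 7.2e+11 m.
(a) Conservation of angular momentum (rₚvₚ = rₐvₐ) gives vₚ/vₐ = rₐ/rₚ = 7.2e+11/6e+10 ≈ 12
(b) With a = (rₚ + rₐ)/2 = 3.9e+11 m, ε = −GM/(2a) = −6.637e+19/(2 · 3.9e+11) J/kg ≈ -8.509e+07 J/kg
(c) From a = (rₚ + rₐ)/2 = 3.9e+11 m and e = (rₐ − rₚ)/(rₐ + rₚ) = 0.846154, p = a(1 − e²) = 3.9e+11 · (1 − (0.846154)²) ≈ 1.108e+11 m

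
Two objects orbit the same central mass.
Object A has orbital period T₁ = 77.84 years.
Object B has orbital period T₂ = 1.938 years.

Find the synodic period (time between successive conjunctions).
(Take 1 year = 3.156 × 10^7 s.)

Convert to SI: T₁ = 77.84 years = 2.45663e+09 s; T₂ = 1.938 years = 6.11633e+07 s.
T_syn = |T₁ · T₂ / (T₁ − T₂)|.
T_syn = |2.45663e+09 · 6.11633e+07 / (2.45663e+09 − 6.11633e+07)| s ≈ 6.272e+07 s = 1.987 years.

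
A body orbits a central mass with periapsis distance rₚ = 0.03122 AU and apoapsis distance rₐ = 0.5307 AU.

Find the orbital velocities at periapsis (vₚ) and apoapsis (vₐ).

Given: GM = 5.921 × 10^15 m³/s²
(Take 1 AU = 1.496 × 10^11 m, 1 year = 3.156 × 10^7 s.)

Convert to SI: rₚ = 0.03122 AU = 4.67051e+09 m; rₐ = 0.5307 AU = 7.93927e+10 m.
Use the vis-viva equation v² = GM(2/r − 1/a) with a = (rₚ + rₐ)/2 = (4.67051e+09 + 7.93927e+10)/2 = 4.20316e+10 m.
vₚ = √(GM · (2/rₚ − 1/a)) = √(5.921e+15 · (2/4.67051e+09 − 1/4.20316e+10)) m/s ≈ 1547 m/s = 0.3265 AU/year.
vₐ = √(GM · (2/rₐ − 1/a)) = √(5.921e+15 · (2/7.93927e+10 − 1/4.20316e+10)) m/s ≈ 91.03 m/s = 0.0192 AU/year.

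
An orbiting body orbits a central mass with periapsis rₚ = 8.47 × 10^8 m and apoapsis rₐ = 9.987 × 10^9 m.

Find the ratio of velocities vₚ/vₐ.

Conservation of angular momentum gives rₚvₚ = rₐvₐ, so vₚ/vₐ = rₐ/rₚ.
vₚ/vₐ = 9.987e+09 / 8.47e+08 ≈ 11.79.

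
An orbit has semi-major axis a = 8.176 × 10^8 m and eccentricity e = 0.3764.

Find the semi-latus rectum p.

p = a (1 − e²).
p = 8.176e+08 · (1 − (0.3764)²) = 8.176e+08 · 0.858323 ≈ 7.018e+08 m = 7.018 × 10^8 m.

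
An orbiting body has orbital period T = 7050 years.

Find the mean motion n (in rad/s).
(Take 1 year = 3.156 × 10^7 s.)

Convert to SI: T = 7050 years = 2.22498e+11 s.
n = 2π / T.
n = 2π / 2.22498e+11 s ≈ 2.824e-11 rad/s.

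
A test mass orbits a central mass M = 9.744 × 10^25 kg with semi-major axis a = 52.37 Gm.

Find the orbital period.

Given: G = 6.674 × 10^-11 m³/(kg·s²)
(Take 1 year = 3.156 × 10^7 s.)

Convert to SI: a = 52.37 Gm = 5.237e+10 m.
GM = G · M = 6.674e-11 · 9.744e+25 = 6.50315e+15 m³/s².
Kepler's third law: T = 2π √(a³ / GM).
Substituting a = 5.237e+10 m and GM = 6.50315e+15 m³/s²:
T = 2π √((5.237e+10)³ / 6.50315e+15) s
T ≈ 9.338e+08 s = 29.59 years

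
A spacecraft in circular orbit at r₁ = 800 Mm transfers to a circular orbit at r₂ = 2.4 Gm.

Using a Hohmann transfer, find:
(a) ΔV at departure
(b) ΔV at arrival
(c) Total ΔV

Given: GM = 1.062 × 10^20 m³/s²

Convert to SI: r₁ = 800 Mm = 8e+08 m; r₂ = 2.4 Gm = 2.4e+09 m.
Transfer semi-major axis: a_t = (r₁ + r₂)/2 = (8e+08 + 2.4e+09)/2 = 1.6e+09 m.
Circular speeds: v₁ = √(GM/r₁) = 364349 m/s, v₂ = √(GM/r₂) = 210357 m/s.
Transfer speeds (vis-viva v² = GM(2/r − 1/a_t)): v₁ᵗ = 446234 m/s, v₂ᵗ = 148745 m/s.
(a) ΔV₁ = |v₁ᵗ − v₁| ≈ 8.189e+04 m/s = 81.89 km/s.
(b) ΔV₂ = |v₂ − v₂ᵗ| ≈ 6.161e+04 m/s = 61.61 km/s.
(c) ΔV_total = ΔV₁ + ΔV₂ ≈ 1.435e+05 m/s = 143.5 km/s.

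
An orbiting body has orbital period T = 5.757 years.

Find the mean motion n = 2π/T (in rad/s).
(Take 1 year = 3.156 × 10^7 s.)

Convert to SI: T = 5.757 years = 1.81691e+08 s.
n = 2π / T.
n = 2π / 1.81691e+08 s ≈ 3.458e-08 rad/s.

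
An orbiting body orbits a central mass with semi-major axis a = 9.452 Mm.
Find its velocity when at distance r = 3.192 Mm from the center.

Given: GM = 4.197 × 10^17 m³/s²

Convert to SI: a = 9.452 Mm = 9.452e+06 m; r = 3.192 Mm = 3.192e+06 m.
Vis-viva: v = √(GM · (2/r − 1/a)).
2/r − 1/a = 2/3.192e+06 − 1/9.452e+06 = 5.20769e-07 m⁻¹.
v = √(4.197e+17 · 5.20769e-07) m/s ≈ 4.675e+05 m/s = 467.5 km/s.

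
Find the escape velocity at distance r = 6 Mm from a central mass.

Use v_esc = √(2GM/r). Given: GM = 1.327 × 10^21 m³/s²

Convert to SI: r = 6 Mm = 6e+06 m.
Escape velocity comes from setting total energy to zero: ½v² − GM/r = 0 ⇒ v_esc = √(2GM / r).
v_esc = √(2 · 1.327e+21 / 6e+06) m/s ≈ 2.103e+07 m/s = 2.103e+04 km/s.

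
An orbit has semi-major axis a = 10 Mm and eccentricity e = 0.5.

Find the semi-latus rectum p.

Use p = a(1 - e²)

Convert to SI: a = 10 Mm = 1e+07 m.
p = a (1 − e²).
p = 1e+07 · (1 − (0.5)²) = 1e+07 · 0.75 ≈ 7.5e+06 m = 7.5 Mm.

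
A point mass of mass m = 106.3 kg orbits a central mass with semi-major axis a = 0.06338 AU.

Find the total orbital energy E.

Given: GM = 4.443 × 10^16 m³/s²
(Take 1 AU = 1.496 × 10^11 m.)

Convert to SI: a = 0.06338 AU = 9.48165e+09 m.
E = −GMm / (2a).
E = −4.443e+16 · 106.3 / (2 · 9.48165e+09) J ≈ -2.491e+08 J = -249.1 MJ.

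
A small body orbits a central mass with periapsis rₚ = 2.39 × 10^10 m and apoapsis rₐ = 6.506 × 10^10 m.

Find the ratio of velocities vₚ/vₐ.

Conservation of angular momentum gives rₚvₚ = rₐvₐ, so vₚ/vₐ = rₐ/rₚ.
vₚ/vₐ = 6.506e+10 / 2.39e+10 ≈ 2.722.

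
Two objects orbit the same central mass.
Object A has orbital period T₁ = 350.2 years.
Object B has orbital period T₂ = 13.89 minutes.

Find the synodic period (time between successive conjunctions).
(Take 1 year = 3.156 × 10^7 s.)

Convert to SI: T₁ = 350.2 years = 1.10523e+10 s; T₂ = 13.89 minutes = 833.4 s.
T_syn = |T₁ · T₂ / (T₁ − T₂)|.
T_syn = |1.10523e+10 · 833.4 / (1.10523e+10 − 833.4)| s ≈ 833.4 s = 13.89 minutes.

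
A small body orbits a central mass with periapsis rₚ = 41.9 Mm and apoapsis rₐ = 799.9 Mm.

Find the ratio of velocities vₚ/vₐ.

Convert to SI: rₚ = 41.9 Mm = 4.19e+07 m; rₐ = 799.9 Mm = 7.999e+08 m.
Conservation of angular momentum gives rₚvₚ = rₐvₐ, so vₚ/vₐ = rₐ/rₚ.
vₚ/vₐ = 7.999e+08 / 4.19e+07 ≈ 19.09.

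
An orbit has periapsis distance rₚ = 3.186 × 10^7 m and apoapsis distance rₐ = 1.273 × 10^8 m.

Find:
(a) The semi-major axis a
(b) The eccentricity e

(a) a = (rₚ + rₐ) / 2 = (3.186e+07 + 1.273e+08) / 2 ≈ 7.958e+07 m = 7.958 × 10^7 m.
(b) e = (rₐ − rₚ) / (rₐ + rₚ) = (1.273e+08 − 3.186e+07) / (1.273e+08 + 3.186e+07) ≈ 0.5996.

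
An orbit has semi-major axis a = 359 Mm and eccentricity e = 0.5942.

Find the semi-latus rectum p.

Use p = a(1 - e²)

Convert to SI: a = 359 Mm = 3.59e+08 m.
p = a (1 − e²).
p = 3.59e+08 · (1 − (0.5942)²) = 3.59e+08 · 0.646926 ≈ 2.322e+08 m = 232.2 Mm.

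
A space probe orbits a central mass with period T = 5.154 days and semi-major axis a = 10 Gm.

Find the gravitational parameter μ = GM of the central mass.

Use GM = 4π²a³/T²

Convert to SI: T = 5.154 days = 445306 s; a = 10 Gm = 1e+10 m.
GM = 4π² · a³ / T².
GM = 4π² · (1e+10)³ / (445306)² m³/s² ≈ 1.991e+20 m³/s² = 1.991 × 10^20 m³/s².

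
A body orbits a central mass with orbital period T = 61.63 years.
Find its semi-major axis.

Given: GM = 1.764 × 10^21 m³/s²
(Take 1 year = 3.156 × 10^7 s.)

Convert to SI: T = 61.63 years = 1.94504e+09 s.
Invert Kepler's third law: a = (GM · T² / (4π²))^(1/3).
Substituting T = 1.94504e+09 s and GM = 1.764e+21 m³/s²:
a = (1.764e+21 · (1.94504e+09)² / (4π²))^(1/3) m
a ≈ 5.529e+12 m = 5.529 Tm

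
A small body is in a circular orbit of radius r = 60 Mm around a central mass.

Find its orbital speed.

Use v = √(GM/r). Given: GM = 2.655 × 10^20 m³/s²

Convert to SI: r = 60 Mm = 6e+07 m.
For a circular orbit, gravity supplies the centripetal force, so v = √(GM / r).
v = √(2.655e+20 / 6e+07) m/s ≈ 2.104e+06 m/s = 2104 km/s.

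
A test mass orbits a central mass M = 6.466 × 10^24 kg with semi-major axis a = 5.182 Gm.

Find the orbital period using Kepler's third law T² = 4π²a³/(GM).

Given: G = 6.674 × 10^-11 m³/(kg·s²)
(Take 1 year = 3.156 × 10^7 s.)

Convert to SI: a = 5.182 Gm = 5.182e+09 m.
GM = G · M = 6.674e-11 · 6.466e+24 = 4.31541e+14 m³/s².
Kepler's third law: T = 2π √(a³ / GM).
Substituting a = 5.182e+09 m and GM = 4.31541e+14 m³/s²:
T = 2π √((5.182e+09)³ / 4.31541e+14) s
T ≈ 1.128e+08 s = 3.575 years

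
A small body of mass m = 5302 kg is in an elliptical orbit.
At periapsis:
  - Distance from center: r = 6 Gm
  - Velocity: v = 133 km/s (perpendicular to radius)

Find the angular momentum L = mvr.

Convert to SI: r = 6 Gm = 6e+09 m; v = 133 km/s = 133000 m/s.
Since v is perpendicular to r, L = m · v · r.
L = 5302 · 133000 · 6e+09 kg·m²/s ≈ 4.231e+18 kg·m²/s.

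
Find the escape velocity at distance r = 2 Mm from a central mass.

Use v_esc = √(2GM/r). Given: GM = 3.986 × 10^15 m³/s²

Convert to SI: r = 2 Mm = 2e+06 m.
Escape velocity comes from setting total energy to zero: ½v² − GM/r = 0 ⇒ v_esc = √(2GM / r).
v_esc = √(2 · 3.986e+15 / 2e+06) m/s ≈ 6.313e+04 m/s = 63.13 km/s.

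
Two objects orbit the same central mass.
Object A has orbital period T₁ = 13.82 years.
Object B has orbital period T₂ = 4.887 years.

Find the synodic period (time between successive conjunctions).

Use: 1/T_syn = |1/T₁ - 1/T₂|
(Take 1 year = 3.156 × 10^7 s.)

Convert to SI: T₁ = 13.82 years = 4.36159e+08 s; T₂ = 4.887 years = 1.54234e+08 s.
T_syn = |T₁ · T₂ / (T₁ − T₂)|.
T_syn = |4.36159e+08 · 1.54234e+08 / (4.36159e+08 − 1.54234e+08)| s ≈ 2.386e+08 s = 7.561 years.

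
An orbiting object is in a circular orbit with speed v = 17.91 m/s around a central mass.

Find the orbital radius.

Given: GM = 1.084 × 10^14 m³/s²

For a circular orbit, v² = GM / r, so r = GM / v².
r = 1.084e+14 / (17.91)² m ≈ 3.379e+11 m = 3.379 × 10^11 m.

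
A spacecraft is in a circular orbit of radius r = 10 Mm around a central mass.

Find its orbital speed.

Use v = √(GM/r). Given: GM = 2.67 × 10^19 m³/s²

Convert to SI: r = 10 Mm = 1e+07 m.
For a circular orbit, gravity supplies the centripetal force, so v = √(GM / r).
v = √(2.67e+19 / 1e+07) m/s ≈ 1.634e+06 m/s = 1634 km/s.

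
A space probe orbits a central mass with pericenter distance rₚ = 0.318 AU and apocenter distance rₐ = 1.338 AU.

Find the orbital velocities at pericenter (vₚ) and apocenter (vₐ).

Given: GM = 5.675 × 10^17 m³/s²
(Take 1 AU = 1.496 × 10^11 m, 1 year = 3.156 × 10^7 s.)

Convert to SI: rₚ = 0.318 AU = 4.75728e+10 m; rₐ = 1.338 AU = 2.00165e+11 m.
Use the vis-viva equation v² = GM(2/r − 1/a) with a = (rₚ + rₐ)/2 = (4.75728e+10 + 2.00165e+11)/2 = 1.23869e+11 m.
vₚ = √(GM · (2/rₚ − 1/a)) = √(5.675e+17 · (2/4.75728e+10 − 1/1.23869e+11)) m/s ≈ 4391 m/s = 0.9262 AU/year.
vₐ = √(GM · (2/rₐ − 1/a)) = √(5.675e+17 · (2/2.00165e+11 − 1/1.23869e+11)) m/s ≈ 1043 m/s = 0.2201 AU/year.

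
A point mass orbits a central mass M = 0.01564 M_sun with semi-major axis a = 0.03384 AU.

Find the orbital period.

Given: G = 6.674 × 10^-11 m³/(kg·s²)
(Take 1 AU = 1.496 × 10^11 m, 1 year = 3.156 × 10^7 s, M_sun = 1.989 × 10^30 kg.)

Convert to SI: a = 0.03384 AU = 5.06246e+09 m; M = 0.01564 M_sun = 3.1108e+28 kg.
GM = G · M = 6.674e-11 · 3.1108e+28 = 2.07615e+18 m³/s².
Kepler's third law: T = 2π √(a³ / GM).
Substituting a = 5.06246e+09 m and GM = 2.07615e+18 m³/s²:
T = 2π √((5.06246e+09)³ / 2.07615e+18) s
T ≈ 1.571e+06 s = 0.04977 years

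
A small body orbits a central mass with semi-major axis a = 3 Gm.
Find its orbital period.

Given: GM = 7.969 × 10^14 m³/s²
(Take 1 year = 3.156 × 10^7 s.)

Convert to SI: a = 3 Gm = 3e+09 m.
Kepler's third law: T = 2π √(a³ / GM).
Substituting a = 3e+09 m and GM = 7.969e+14 m³/s²:
T = 2π √((3e+09)³ / 7.969e+14) s
T ≈ 3.657e+07 s = 1.159 years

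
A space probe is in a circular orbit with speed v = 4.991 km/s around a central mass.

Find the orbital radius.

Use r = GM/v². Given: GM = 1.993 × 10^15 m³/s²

Convert to SI: v = 4.991 km/s = 4991 m/s.
For a circular orbit, v² = GM / r, so r = GM / v².
r = 1.993e+15 / (4991)² m ≈ 8.001e+07 m = 80.01 Mm.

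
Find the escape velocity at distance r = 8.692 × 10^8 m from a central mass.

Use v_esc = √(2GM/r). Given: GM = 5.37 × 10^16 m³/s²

Escape velocity comes from setting total energy to zero: ½v² − GM/r = 0 ⇒ v_esc = √(2GM / r).
v_esc = √(2 · 5.37e+16 / 8.692e+08) m/s ≈ 1.112e+04 m/s = 11.12 km/s.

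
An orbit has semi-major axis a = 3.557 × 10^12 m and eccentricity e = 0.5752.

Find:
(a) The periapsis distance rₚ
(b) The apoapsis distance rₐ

(a) rₚ = a(1 − e) = 3.557e+12 · (1 − 0.5752) = 3.557e+12 · 0.4248 ≈ 1.511e+12 m = 1.511 × 10^12 m.
(b) rₐ = a(1 + e) = 3.557e+12 · (1 + 0.5752) = 3.557e+12 · 1.5752 ≈ 5.603e+12 m = 5.603 × 10^12 m.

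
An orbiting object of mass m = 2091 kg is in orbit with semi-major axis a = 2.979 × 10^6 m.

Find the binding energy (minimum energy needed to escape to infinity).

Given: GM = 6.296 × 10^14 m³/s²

Total orbital energy is E = −GMm/(2a); binding energy is E_bind = −E = GMm/(2a).
E_bind = 6.296e+14 · 2091 / (2 · 2.979e+06) J ≈ 2.21e+11 J = 221 GJ.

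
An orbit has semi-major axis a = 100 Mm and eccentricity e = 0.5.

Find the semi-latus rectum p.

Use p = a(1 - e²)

Convert to SI: a = 100 Mm = 1e+08 m.
p = a (1 − e²).
p = 1e+08 · (1 − (0.5)²) = 1e+08 · 0.75 ≈ 7.5e+07 m = 75 Mm.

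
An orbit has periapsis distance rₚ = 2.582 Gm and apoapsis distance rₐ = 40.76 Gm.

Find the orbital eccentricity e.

Convert to SI: rₚ = 2.582 Gm = 2.582e+09 m; rₐ = 40.76 Gm = 4.076e+10 m.
e = (rₐ − rₚ) / (rₐ + rₚ).
e = (4.076e+10 − 2.582e+09) / (4.076e+10 + 2.582e+09) = 3.8178e+10 / 4.3342e+10 ≈ 0.8809.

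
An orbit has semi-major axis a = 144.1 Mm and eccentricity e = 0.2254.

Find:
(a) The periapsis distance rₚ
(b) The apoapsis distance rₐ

Convert to SI: a = 144.1 Mm = 1.441e+08 m.
(a) rₚ = a(1 − e) = 1.441e+08 · (1 − 0.2254) = 1.441e+08 · 0.7746 ≈ 1.116e+08 m = 111.6 Mm.
(b) rₐ = a(1 + e) = 1.441e+08 · (1 + 0.2254) = 1.441e+08 · 1.2254 ≈ 1.766e+08 m = 176.6 Mm.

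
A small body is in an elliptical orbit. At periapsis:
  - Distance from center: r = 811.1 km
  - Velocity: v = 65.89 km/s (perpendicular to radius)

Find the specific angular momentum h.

Convert to SI: r = 811.1 km = 811100 m; v = 65.89 km/s = 65890 m/s.
With v perpendicular to r, h = r · v.
h = 811100 · 65890 m²/s ≈ 5.344e+10 m²/s.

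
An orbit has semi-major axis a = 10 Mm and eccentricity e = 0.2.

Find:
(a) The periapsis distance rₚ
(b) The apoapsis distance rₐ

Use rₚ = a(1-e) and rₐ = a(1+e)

Convert to SI: a = 10 Mm = 1e+07 m.
(a) rₚ = a(1 − e) = 1e+07 · (1 − 0.2) = 1e+07 · 0.8 ≈ 8e+06 m = 8 Mm.
(b) rₐ = a(1 + e) = 1e+07 · (1 + 0.2) = 1e+07 · 1.2 ≈ 1.2e+07 m = 12 Mm.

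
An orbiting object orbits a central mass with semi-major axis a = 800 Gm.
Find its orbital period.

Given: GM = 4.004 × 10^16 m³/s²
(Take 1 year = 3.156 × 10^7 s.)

Convert to SI: a = 800 Gm = 8e+11 m.
Kepler's third law: T = 2π √(a³ / GM).
Substituting a = 8e+11 m and GM = 4.004e+16 m³/s²:
T = 2π √((8e+11)³ / 4.004e+16) s
T ≈ 2.247e+10 s = 711.9 years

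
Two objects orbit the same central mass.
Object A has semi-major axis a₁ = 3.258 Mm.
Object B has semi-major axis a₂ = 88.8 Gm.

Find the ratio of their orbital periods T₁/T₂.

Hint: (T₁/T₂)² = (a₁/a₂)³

Convert to SI: a₁ = 3.258 Mm = 3.258e+06 m; a₂ = 88.8 Gm = 8.88e+10 m.
From Kepler's third law, (T₁/T₂)² = (a₁/a₂)³, so T₁/T₂ = (a₁/a₂)^(3/2).
a₁/a₂ = 3.258e+06 / 8.88e+10 = 3.66892e-05.
T₁/T₂ = (3.66892e-05)^(3/2) ≈ 2.222e-07.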